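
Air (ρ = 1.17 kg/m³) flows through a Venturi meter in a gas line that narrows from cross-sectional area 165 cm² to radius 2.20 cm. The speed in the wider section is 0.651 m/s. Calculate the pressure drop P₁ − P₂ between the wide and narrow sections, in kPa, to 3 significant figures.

The volume flow rate is constant, so v₂ = (A₁/A₂)v₁ = (165/15.2)·0.651 = 7.06 m/s.
With no height change, Bernoulli's equation is P₁ + ½ρv₁² = P₂ + ½ρv₂².
P₁ − P₂ = ½·1.17·(7.06² − 0.651²) = ½·1.17·49.5 = 28.9 Pa.

0.0289 kPa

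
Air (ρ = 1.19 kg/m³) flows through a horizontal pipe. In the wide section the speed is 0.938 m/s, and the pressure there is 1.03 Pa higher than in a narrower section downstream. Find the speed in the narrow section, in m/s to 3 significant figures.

With h₁ = h₂, rearranging Bernoulli gives v₂ = √(v₁² + 2ΔP/ρ).
v₂ = √(0.938² + 2·1.03/1.19) = √(0.880 + 1.73) = 1.62 m/s.

v₂ ≈ 1.62 m/s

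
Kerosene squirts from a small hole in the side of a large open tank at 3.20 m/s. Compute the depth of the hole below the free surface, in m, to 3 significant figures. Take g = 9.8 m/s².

Torricelli: v = √(2gh), so h = v²/(2g).
h = 3.20²/(2·9.8) = 10.2/19.60 = 0.522 m.

h = 0.522 m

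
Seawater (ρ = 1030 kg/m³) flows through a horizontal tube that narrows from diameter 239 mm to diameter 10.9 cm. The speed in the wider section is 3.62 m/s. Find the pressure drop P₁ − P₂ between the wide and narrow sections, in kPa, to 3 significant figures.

ΔP = 149 kPa

The volume flow rate is constant, so v₂ = (A₁/A₂)v₁ = (449/93.3)·3.62 = 17.4 m/s.
Bernoulli (h₁ = h₂): P₁ − P₂ = ½ρ(v₂² − v₁²).
P₁ − P₂ = ½·1030·(17.4² − 3.62²) = ½·1030·290 = 149000 Pa.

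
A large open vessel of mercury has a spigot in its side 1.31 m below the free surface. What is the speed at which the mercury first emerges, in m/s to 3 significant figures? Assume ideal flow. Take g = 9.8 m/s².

v = 5.07 m/s

The surface is effectively still and both ends are open, so ½v² = gh and v = √(2·9.8·1.31) = 5.07 m/s.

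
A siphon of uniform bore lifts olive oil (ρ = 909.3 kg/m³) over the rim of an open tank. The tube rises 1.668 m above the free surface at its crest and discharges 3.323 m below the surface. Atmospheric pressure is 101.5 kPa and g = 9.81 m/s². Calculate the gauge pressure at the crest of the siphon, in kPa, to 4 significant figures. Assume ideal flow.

The outlet speed comes from Torricelli: v = √(2g·3.323) = 8.074 m/s.
Continuity keeps v the same throughout the tube; from surface to crest, P_atm + 0 = P_top + ½ρv² + ρg·h_top.
P_top = 101500 − ½·909.3·8.074² − 909.3·9.81·1.668 = 56980 Pa. So P_gauge = P_top − P_atm = -44520 Pa.

-44.52 kPa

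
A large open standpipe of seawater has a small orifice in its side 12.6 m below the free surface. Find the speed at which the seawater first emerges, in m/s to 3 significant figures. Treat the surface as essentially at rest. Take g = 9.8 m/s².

v ≈ 15.7 m/s

Bernoulli from surface to hole (P equal, v_surface ≈ 0): v = √(2gh) = √(2×9.8×12.6) = 15.7 m/s.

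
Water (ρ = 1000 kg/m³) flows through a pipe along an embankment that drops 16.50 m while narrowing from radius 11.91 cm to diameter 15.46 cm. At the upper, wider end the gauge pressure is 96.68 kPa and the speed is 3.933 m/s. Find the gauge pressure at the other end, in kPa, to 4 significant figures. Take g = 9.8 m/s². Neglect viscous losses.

P₂ ≈ 222.5 kPa

Continuity gives A₁v₁ = A₂v₂, so v₂ = (445.6 cm²)/(187.7 cm²) × 3.933 m/s = 9.337 m/s.
Bernoulli: P₁ + ½ρv₁² + ρg h₁ = P₂ + ½ρv₂² + ρg h₂, so P₂ = P₁ + ½ρ(v₁² − v₂²) − ρg(h₂ − h₁).
P₂ = 96680 + ½·1000·(3.933² − 9.337²) − 1000·9.8·(−16.50) = 96680 + (-35850) − (-161700) = 222500 Pa.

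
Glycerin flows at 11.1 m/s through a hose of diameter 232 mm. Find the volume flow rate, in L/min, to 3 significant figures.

Q ≈ 28200 L/min

Q = A·v = 0.0423 m² × 11.1 m/s = 0.469 m³/s.
Converting: 0.469 m³/s × 60000 = 28200 L/min.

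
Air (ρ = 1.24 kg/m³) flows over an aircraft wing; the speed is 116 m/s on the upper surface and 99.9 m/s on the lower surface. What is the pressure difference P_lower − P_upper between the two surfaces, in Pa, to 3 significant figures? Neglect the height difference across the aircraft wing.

The pressure is lower where the speed is higher: ΔP = ½ρ(v_up² − v_low²).
ΔP = ½·1.24·(116² − 99.9²) = 2160 Pa.

ΔP ≈ 2160 Pa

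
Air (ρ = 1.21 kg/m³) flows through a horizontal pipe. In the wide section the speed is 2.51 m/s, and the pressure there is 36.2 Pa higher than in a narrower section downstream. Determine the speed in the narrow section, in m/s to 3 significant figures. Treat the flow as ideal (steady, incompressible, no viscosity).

v₂ = 8.13 m/s

Horizontal Bernoulli: P₁ + ½ρv₁² = P₂ + ½ρv₂², so v₂² = v₁² + 2(P₁ − P₂)/ρ.
v₂ = √(2.51² + 2·36.2/1.21) = √(6.30 + 59.8) = 8.13 m/s.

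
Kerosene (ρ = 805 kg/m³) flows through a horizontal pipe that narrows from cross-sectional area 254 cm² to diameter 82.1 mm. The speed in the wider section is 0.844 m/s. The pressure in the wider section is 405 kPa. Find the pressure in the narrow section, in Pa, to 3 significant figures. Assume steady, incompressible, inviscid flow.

Mass conservation (A₁v₁ = A₂v₂) gives v₂ = 0.844 × 254/52.9 = 4.05 m/s.
Bernoulli (h₁ = h₂): P₁ − P₂ = ½ρ(v₂² − v₁²).
P₂ = P₁ − ½ρ(v₂² − v₁²) = 405000 − ½·805·(4.05² − 0.844²) = 405000 − 6310 = 399000 Pa.

399000 Pa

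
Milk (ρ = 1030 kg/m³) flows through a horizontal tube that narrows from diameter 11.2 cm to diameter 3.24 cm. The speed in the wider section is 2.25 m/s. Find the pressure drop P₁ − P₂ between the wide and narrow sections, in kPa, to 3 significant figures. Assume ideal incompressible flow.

By continuity, v₂ = v₁·A₁/A₂ = 2.25·(98.5/8.24) = 26.9 m/s.
Along the horizontal streamline, P + ½ρv² is constant.
P₁ − P₂ = ½·1030·(26.9² − 2.25²) = ½·1030·718 = 370000 Pa.

370 kPa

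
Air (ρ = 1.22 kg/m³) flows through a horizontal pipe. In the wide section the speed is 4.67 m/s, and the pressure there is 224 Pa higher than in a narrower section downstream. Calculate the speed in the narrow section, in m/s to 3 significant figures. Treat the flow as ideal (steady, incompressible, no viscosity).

Along the level pipe P + ½ρv² is conserved, hence v₂² = v₁² + 2(P₁ − P₂)/ρ.
v₂ = √(4.67² + 2·224/1.22) = √(21.8 + 367) = 19.7 m/s.

v₂ ≈ 19.7 m/s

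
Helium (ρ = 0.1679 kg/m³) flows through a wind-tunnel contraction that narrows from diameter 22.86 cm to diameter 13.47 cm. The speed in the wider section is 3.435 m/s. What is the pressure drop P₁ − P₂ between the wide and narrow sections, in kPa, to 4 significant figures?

ΔP = 0.007226 kPa

Mass conservation (A₁v₁ = A₂v₂) gives v₂ = 3.435 × 410.4/142.5 = 9.893 m/s.
Along the horizontal streamline, P + ½ρv² is constant.
P₁ − P₂ = ½·0.1679·(9.893² − 3.435²) = ½·0.1679·86.08 = 7.226 Pa.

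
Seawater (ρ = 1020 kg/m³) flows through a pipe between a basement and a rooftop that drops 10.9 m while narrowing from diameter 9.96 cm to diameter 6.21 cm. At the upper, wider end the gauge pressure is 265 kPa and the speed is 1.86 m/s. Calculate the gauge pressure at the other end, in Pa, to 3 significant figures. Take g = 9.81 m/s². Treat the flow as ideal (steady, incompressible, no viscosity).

P₂ ≈ 364000 Pa

Continuity gives A₁v₁ = A₂v₂, so v₂ = (77.9 cm²)/(30.3 cm²) × 1.86 m/s = 4.78 m/s.
Applying Bernoulli between the two ends and solving for P₂: P₂ = P₁ + ½ρ(v₁² − v₂²) − ρgΔh.
P₂ = 265000 + ½·1020·(1.86² − 4.78²) − 1020·9.81·(−10.9) = 265000 + (-9910) − (-109000) = 364000 Pa.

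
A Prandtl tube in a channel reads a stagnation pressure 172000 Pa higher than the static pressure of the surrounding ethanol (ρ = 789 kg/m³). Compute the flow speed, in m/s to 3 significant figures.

20.9 m/s

At the stagnation point the flow is brought to rest, so Bernoulli gives P_stag − P_static = ½ρv².
v = √(2ΔP/ρ) = √(2·172000/789) = 20.9 m/s.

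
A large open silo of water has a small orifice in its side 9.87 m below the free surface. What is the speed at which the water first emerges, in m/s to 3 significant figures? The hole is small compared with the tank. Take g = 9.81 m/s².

v ≈ 13.9 m/s

Bernoulli from surface to hole (P equal, v_surface ≈ 0): v = √(2gh) = √(2×9.81×9.87) = 13.9 m/s.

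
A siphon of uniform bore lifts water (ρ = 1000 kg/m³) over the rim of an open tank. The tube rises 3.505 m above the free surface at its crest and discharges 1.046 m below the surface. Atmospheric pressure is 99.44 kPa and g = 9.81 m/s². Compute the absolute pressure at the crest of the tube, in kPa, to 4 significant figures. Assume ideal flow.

The outlet speed comes from Torricelli: v = √(2g·1.046) = 4.530 m/s.
The bore is uniform, so the speed at the crest is the same v. Bernoulli surface→crest: P_atm = P_top + ½ρv² + ρg·h_top.
P_top = 99440 − ½·1000·4.530² − 1000·9.81·3.505 = 54790 Pa.

P_top ≈ 54.79 kPa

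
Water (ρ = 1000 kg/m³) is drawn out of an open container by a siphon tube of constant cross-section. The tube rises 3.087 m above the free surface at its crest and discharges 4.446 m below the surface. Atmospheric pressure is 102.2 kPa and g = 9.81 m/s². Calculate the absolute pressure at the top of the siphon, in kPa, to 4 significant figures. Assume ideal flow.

The outlet speed comes from Torricelli: v = √(2g·4.446) = 9.340 m/s.
With constant cross-section the crest speed equals v; applying Bernoulli from the surface up to the crest, P_top = P_atm − ½ρv² − ρg·h_top.
P_top = 102200 − ½·1000·9.340² − 1000·9.81·3.087 = 28300 Pa.

P_top = 28.30 kPa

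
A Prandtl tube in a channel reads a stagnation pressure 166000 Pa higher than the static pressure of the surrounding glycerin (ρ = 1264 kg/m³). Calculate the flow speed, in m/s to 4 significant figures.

The dynamic pressure equals the rise in static pressure at the stagnation point: ΔP = ½ρv².
v = √(2ΔP/ρ) = √(2·166000/1264) = 16.21 m/s.

v = 16.21 m/s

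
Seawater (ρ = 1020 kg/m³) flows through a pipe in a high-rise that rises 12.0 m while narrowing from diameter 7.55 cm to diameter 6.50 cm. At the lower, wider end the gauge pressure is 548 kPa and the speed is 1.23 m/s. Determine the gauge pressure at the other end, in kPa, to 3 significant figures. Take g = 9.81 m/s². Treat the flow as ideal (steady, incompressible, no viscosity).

427 kPa

Mass conservation (A₁v₁ = A₂v₂) gives v₂ = 1.23 × 44.8/33.2 = 1.66 m/s.
Energy conservation along the streamline gives P₂ = P₁ − ½ρ(v₂² − v₁²) − ρg(h₂ − h₁).
P₂ = 548000 + ½·1020·(1.23² − 1.66²) − 1020·9.81·(+12.0) = 548000 + (-633) − (120000) = 427000 Pa.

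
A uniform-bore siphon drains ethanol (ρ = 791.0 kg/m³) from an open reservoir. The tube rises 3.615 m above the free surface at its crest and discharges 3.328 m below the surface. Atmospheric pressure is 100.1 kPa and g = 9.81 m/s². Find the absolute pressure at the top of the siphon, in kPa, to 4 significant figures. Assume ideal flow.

P_top ≈ 46.22 kPa

Bernoulli surface→outlet gives ½v² = g·h_out, so v = √(2·9.81·3.328) = 8.081 m/s.
The bore is uniform, so the speed at the crest is the same v. Bernoulli surface→crest: P_atm = P_top + ½ρv² + ρg·h_top.
P_top = 100100 − ½·791.0·8.081² − 791.0·9.81·3.615 = 46220 Pa.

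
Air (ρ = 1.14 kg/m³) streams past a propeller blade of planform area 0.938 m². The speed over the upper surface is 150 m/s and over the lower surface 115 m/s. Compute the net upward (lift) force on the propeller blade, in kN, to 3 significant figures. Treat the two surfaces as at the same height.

F ≈ 4.96 kN

From P + ½ρv² = const at equal height, P_low − P_up = ½ρ(v_up² − v_low²).
ΔP = ½·1.14·(150² − 115²) = 5290 Pa.
Lift = ΔP · A = 5290 × 0.938 = 4960 N.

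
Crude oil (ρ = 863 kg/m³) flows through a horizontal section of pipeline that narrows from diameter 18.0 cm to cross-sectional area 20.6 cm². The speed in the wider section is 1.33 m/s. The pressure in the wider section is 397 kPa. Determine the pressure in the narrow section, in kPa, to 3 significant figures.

P₂ ≈ 281 kPa

By continuity, v₂ = v₁·A₁/A₂ = 1.33·(254/20.6) = 16.4 m/s.
Bernoulli (h₁ = h₂): P₁ − P₂ = ½ρ(v₂² − v₁²).
P₂ = P₁ − ½ρ(v₂² − v₁²) = 397000 − ½·863·(16.4² − 1.33²) = 397000 − 116000 = 281000 Pa.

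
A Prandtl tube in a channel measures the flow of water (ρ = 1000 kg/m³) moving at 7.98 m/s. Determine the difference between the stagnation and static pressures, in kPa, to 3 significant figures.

ΔP ≈ 31.8 kPa

At the stagnation point the flow is brought to rest, so Bernoulli gives P_stag − P_static = ½ρv².
ΔP = ½·1000·7.98² = 31800 Pa.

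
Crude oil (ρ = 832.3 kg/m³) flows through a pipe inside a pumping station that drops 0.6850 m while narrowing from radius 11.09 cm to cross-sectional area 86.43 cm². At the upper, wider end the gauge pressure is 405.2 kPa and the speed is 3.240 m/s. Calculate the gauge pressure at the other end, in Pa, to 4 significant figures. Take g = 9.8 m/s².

The volume flow rate is constant, so v₂ = (A₁/A₂)v₁ = (386.4/86.43)·3.240 = 14.48 m/s.
Energy conservation along the streamline gives P₂ = P₁ − ½ρ(v₂² − v₁²) − ρg(h₂ − h₁).
P₂ = 405200 + ½·832.3·(3.240² − 14.48²) − 832.3·9.8·(−0.6850) = 405200 + (-82940) − (-5587) = 327900 Pa.

327900 Pa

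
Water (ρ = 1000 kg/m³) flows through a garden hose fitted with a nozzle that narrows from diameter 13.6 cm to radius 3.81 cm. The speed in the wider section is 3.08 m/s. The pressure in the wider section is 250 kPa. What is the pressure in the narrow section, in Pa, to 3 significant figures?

The volume flow rate is constant, so v₂ = (A₁/A₂)v₁ = (145/45.6)·3.08 = 9.81 m/s.
The pipe is horizontal, so Bernoulli reduces to P₁ + ½ρv₁² = P₂ + ½ρv₂².
P₂ = P₁ − ½ρ(v₂² − v₁²) = 250000 − ½·1000·(9.81² − 3.08²) = 250000 − 43400 = 207000 Pa.

P₂ = 207000 Pa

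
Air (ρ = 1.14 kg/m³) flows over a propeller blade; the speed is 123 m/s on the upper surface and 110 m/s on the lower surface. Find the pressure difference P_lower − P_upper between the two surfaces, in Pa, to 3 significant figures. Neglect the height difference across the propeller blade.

ΔP ≈ 1730 Pa

The pressure is lower where the speed is higher: ΔP = ½ρ(v_up² − v_low²).
ΔP = ½·1.14·(123² − 110²) = 1730 Pa.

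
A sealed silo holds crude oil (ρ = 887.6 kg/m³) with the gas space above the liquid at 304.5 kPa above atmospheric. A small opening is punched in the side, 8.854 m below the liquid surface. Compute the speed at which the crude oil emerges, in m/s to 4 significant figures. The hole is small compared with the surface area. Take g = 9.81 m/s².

Take point 1 at the surface (v₁ ≈ 0) and point 2 at the hole (at atmospheric pressure). Bernoulli: P₁ + ρg h = P_atm + ½ρv₂².
With P₁ − P_atm = 304500 Pa, v₂ = √(2gh + 2ΔP/ρ) = √(2·9.81·8.854 + 2·304500/887.6) = 29.32 m/s.

29.32 m/s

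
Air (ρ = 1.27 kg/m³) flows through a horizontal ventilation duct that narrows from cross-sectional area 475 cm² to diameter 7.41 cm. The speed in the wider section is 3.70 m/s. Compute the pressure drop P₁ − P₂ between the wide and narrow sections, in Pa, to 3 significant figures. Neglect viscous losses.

The volume flow rate is constant, so v₂ = (A₁/A₂)v₁ = (475/43.1)·3.70 = 40.8 m/s.
With no height change, Bernoulli's equation is P₁ + ½ρv₁² = P₂ + ½ρv₂².
P₁ − P₂ = ½·1.27·(40.8² − 3.70²) = ½·1.27·1650 = 1050 Pa.

ΔP ≈ 1050 Pa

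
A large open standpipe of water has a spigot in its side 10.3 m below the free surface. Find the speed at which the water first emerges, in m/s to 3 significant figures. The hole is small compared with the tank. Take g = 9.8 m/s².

v ≈ 14.2 m/s

Torricelli's result v = √(2gh) gives v = √(2·9.8·10.3) = 14.2 m/s.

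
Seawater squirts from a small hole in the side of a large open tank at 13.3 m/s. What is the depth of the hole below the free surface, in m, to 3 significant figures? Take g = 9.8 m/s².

9.03 m

Inverting v = √(2gh) gives h = v² / 2g.
h = 13.3²/(2·9.8) = 177/19.60 = 9.03 m.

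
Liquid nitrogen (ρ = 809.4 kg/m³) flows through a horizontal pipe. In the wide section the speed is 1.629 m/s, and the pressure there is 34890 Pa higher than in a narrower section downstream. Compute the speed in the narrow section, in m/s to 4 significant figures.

9.427 m/s

Horizontal Bernoulli: P₁ + ½ρv₁² = P₂ + ½ρv₂², so v₂² = v₁² + 2(P₁ − P₂)/ρ.
v₂ = √(1.629² + 2·34890/809.4) = √(2.654 + 86.21) = 9.427 m/s.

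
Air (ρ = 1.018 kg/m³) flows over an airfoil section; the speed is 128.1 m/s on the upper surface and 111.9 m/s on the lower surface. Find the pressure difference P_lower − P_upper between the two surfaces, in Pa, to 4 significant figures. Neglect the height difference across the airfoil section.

ΔP = 1979 Pa

With negligible Δh, P + ½ρv² is constant, so P_low − P_up = ½ρ(v_up² − v_low²).
ΔP = ½·1.018·(128.1² − 111.9²) = 1979 Pa.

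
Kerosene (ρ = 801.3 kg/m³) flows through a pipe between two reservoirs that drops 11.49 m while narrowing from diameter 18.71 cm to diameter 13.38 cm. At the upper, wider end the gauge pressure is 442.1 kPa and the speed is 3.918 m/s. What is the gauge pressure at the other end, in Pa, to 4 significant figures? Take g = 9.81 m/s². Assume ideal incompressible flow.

Continuity gives A₁v₁ = A₂v₂, so v₂ = (274.9 cm²)/(140.6 cm²) × 3.918 m/s = 7.661 m/s.
Bernoulli: P₁ + ½ρv₁² + ρg h₁ = P₂ + ½ρv₂² + ρg h₂, so P₂ = P₁ + ½ρ(v₁² − v₂²) − ρg(h₂ − h₁).
P₂ = 442100 + ½·801.3·(3.918² − 7.661²) − 801.3·9.81·(−11.49) = 442100 + (-17370) − (-90320) = 515100 Pa.

P₂ ≈ 515100 Pa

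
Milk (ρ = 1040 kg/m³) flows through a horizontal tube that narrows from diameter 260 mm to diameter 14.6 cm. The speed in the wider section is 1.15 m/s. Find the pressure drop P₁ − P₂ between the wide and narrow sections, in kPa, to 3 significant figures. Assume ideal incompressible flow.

ΔP ≈ 6.23 kPa

The volume flow rate is constant, so v₂ = (A₁/A₂)v₁ = (531/167)·1.15 = 3.65 m/s.
Bernoulli (h₁ = h₂): P₁ − P₂ = ½ρ(v₂² − v₁²).
P₁ − P₂ = ½·1040·(3.65² − 1.15²) = ½·1040·12.0 = 6230 Pa.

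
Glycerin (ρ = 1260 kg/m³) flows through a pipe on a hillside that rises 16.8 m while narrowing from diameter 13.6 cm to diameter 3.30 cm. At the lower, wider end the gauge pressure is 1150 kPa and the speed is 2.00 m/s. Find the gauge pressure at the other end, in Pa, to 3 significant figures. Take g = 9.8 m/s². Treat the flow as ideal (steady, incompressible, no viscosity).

218000 Pa

Continuity gives A₁v₁ = A₂v₂, so v₂ = (145 cm²)/(8.55 cm²) × 2.00 m/s = 34.0 m/s.
Applying Bernoulli between the two ends and solving for P₂: P₂ = P₁ + ½ρ(v₁² − v₂²) − ρgΔh.
P₂ = 1150000 + ½·1260·(2.00² − 34.0²) − 1260·9.8·(+16.8) = 1150000 + (-724000) − (207000) = 218000 Pa.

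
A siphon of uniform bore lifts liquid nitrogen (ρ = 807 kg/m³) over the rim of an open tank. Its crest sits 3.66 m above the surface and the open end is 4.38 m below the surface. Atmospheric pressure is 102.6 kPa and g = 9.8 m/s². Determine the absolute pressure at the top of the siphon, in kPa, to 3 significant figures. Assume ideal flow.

P_top ≈ 39.0 kPa

The outlet speed comes from Torricelli: v = √(2g·4.38) = 9.27 m/s.
Continuity keeps v the same throughout the tube; from surface to crest, P_atm + 0 = P_top + ½ρv² + ρg·h_top.
P_top = 102600 − ½·807·9.27² − 807·9.8·3.66 = 39000 Pa.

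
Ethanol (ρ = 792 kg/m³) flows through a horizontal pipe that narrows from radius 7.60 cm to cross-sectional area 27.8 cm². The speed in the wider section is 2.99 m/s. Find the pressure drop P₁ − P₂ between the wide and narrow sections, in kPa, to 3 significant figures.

147 kPa

Mass conservation (A₁v₁ = A₂v₂) gives v₂ = 2.99 × 181/27.8 = 19.5 m/s.
Bernoulli (h₁ = h₂): P₁ − P₂ = ½ρ(v₂² − v₁²).
P₁ − P₂ = ½·792·(19.5² − 2.99²) = ½·792·372 = 147000 Pa.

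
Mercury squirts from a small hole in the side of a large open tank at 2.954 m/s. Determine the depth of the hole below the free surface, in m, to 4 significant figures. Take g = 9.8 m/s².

Inverting v = √(2gh) gives h = v² / 2g.
h = 2.954²/(2·9.8) = 8.726/19.60 = 0.4452 m.

0.4452 m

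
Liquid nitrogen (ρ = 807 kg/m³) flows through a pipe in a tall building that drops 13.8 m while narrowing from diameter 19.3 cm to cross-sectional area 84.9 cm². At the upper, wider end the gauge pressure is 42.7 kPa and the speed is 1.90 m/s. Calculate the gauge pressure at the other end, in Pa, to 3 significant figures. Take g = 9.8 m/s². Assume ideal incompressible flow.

Mass conservation (A₁v₁ = A₂v₂) gives v₂ = 1.90 × 293/84.9 = 6.55 m/s.
Bernoulli: P₁ + ½ρv₁² + ρg h₁ = P₂ + ½ρv₂² + ρg h₂, so P₂ = P₁ + ½ρ(v₁² − v₂²) − ρg(h₂ − h₁).
P₂ = 42700 + ½·807·(1.90² − 6.55²) − 807·9.8·(−13.8) = 42700 + (-15800) − (-109000) = 136000 Pa.

P₂ = 136000 Pa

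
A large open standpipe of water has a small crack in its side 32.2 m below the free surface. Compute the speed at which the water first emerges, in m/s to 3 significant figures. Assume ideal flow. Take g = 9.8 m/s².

The surface is effectively still and both ends are open, so ½v² = gh and v = √(2·9.8·32.2) = 25.1 m/s.

v ≈ 25.1 m/s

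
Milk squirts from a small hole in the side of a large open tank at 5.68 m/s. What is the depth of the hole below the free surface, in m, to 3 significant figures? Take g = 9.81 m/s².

h ≈ 1.64 m

For a small hole in a large open tank, ½v² = gh, giving h = v²/(2g).
h = 5.68²/(2·9.81) = 32.3/19.62 = 1.64 m.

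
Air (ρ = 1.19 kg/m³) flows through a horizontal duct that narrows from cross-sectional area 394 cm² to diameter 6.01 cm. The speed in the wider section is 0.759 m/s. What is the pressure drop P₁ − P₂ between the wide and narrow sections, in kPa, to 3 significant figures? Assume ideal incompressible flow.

ΔP = 0.0658 kPa

The volume flow rate is constant, so v₂ = (A₁/A₂)v₁ = (394/28.4)·0.759 = 10.5 m/s.
Bernoulli (h₁ = h₂): P₁ − P₂ = ½ρ(v₂² − v₁²).
P₁ − P₂ = ½·1.19·(10.5² − 0.759²) = ½·1.19·111 = 65.8 Pa.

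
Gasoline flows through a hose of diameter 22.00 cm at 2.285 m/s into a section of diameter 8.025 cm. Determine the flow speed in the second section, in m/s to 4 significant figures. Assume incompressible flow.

Continuity gives A₁v₁ = A₂v₂, so v₂ = (380.1 cm²)/(50.58 cm²) × 2.285 m/s = 17.17 m/s.

v₂ ≈ 17.17 m/s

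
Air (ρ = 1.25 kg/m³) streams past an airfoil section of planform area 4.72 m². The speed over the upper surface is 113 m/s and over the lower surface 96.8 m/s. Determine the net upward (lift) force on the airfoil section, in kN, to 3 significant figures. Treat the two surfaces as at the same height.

F = 10.0 kN

The faster flow above has the lower pressure; Bernoulli (same height) gives ΔP = ½ρ(v_up² − v_low²).
ΔP = ½·1.25·(113² − 96.8²) = 2120 Pa.
Lift = ΔP · A = 2120 × 4.72 = 10000 N.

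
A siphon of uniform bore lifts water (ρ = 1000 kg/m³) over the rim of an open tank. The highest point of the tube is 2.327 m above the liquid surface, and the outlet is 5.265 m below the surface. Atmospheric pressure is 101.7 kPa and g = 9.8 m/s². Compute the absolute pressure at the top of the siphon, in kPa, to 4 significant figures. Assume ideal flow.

From the surface to the outlet (both open to atmosphere, surface at rest): v = √(2g·h_out) = √(2·9.8·5.265) = 10.16 m/s.
The bore is uniform, so the speed at the crest is the same v. Bernoulli surface→crest: P_atm = P_top + ½ρv² + ρg·h_top.
P_top = 101700 − ½·1000·10.16² − 1000·9.8·2.327 = 27300 Pa.

27.30 kPa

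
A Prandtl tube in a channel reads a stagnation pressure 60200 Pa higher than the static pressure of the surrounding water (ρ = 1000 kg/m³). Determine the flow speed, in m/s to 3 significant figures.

v ≈ 11.0 m/s

Bernoulli between the free stream and the stagnation point: ½ρv² = P_stag − P_static.
v = √(2ΔP/ρ) = √(2·60200/1000) = 11.0 m/s.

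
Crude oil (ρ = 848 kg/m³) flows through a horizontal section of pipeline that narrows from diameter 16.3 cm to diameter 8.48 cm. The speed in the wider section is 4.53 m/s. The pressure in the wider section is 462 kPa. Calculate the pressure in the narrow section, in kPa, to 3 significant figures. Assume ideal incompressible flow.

P₂ ≈ 352 kPa

Mass conservation (A₁v₁ = A₂v₂) gives v₂ = 4.53 × 209/56.5 = 16.7 m/s.
The pipe is horizontal, so Bernoulli reduces to P₁ + ½ρv₁² = P₂ + ½ρv₂².
P₂ = P₁ − ½ρ(v₂² − v₁²) = 462000 − ½·848·(16.7² − 4.53²) = 462000 − 110000 = 352000 Pa.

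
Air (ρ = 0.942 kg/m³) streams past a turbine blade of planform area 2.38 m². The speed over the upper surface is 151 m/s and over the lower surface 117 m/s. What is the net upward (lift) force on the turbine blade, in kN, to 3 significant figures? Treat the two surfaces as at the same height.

F ≈ 10.2 kN

From P + ½ρv² = const at equal height, P_low − P_up = ½ρ(v_up² − v_low²).
ΔP = ½·0.942·(151² − 117²) = 4290 Pa.
Lift = ΔP · A = 4290 × 2.38 = 10200 N.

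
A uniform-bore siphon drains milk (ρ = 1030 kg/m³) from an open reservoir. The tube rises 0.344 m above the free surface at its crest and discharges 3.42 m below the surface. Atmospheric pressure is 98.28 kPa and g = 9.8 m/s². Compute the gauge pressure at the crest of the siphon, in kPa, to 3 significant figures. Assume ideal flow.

-38.0 kPa

The outlet speed comes from Torricelli: v = √(2g·3.42) = 8.19 m/s.
With constant cross-section the crest speed equals v; applying Bernoulli from the surface up to the crest, P_top = P_atm − ½ρv² − ρg·h_top.
P_top = 98280 − ½·1030·8.19² − 1030·9.8·0.344 = 60300 Pa. So P_gauge = P_top − P_atm = -38000 Pa.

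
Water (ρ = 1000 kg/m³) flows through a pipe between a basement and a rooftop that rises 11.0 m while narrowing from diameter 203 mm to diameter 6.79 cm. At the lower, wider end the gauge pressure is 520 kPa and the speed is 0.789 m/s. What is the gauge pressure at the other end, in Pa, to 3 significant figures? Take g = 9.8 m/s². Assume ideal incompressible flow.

Mass conservation (A₁v₁ = A₂v₂) gives v₂ = 0.789 × 324/36.2 = 7.05 m/s.
Bernoulli: P₁ + ½ρv₁² + ρg h₁ = P₂ + ½ρv₂² + ρg h₂, so P₂ = P₁ + ½ρ(v₁² − v₂²) − ρg(h₂ − h₁).
P₂ = 520000 + ½·1000·(0.789² − 7.05²) − 1000·9.8·(+11.0) = 520000 + (-24600) − (108000) = 388000 Pa.

P₂ ≈ 388000 Pa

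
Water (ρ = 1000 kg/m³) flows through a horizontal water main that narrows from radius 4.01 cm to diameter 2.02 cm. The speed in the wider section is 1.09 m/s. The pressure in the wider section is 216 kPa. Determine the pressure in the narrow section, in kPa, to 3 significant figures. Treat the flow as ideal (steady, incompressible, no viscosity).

Continuity gives A₁v₁ = A₂v₂, so v₂ = (50.5 cm²)/(3.20 cm²) × 1.09 m/s = 17.2 m/s.
With no height change, Bernoulli's equation is P₁ + ½ρv₁² = P₂ + ½ρv₂².
P₂ = P₁ − ½ρ(v₂² − v₁²) = 216000 − ½·1000·(17.2² − 1.09²) = 216000 − 147000 = 69000 Pa.

69.0 kPa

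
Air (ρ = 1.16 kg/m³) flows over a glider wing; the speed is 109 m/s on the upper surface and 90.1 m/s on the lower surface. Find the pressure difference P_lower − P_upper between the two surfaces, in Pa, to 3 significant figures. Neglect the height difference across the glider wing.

The pressure is lower where the speed is higher: ΔP = ½ρ(v_up² − v_low²).
ΔP = ½·1.16·(109² − 90.1²) = 2180 Pa.

ΔP = 2180 Pa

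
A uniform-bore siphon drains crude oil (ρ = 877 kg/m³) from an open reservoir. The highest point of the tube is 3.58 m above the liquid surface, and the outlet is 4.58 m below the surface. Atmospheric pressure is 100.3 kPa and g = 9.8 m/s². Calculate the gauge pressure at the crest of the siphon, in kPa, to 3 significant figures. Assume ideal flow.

P_gauge ≈ -70.1 kPa

The outlet speed comes from Torricelli: v = √(2g·4.58) = 9.47 m/s.
With constant cross-section the crest speed equals v; applying Bernoulli from the surface up to the crest, P_top = P_atm − ½ρv² − ρg·h_top.
P_top = 100300 − ½·877·9.47² − 877·9.8·3.58 = 30200 Pa. So P_gauge = P_top − P_atm = -70100 Pa.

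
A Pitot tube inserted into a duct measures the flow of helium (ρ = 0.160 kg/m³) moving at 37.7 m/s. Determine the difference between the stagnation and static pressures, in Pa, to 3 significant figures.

At the stagnation point the flow is brought to rest, so Bernoulli gives P_stag − P_static = ½ρv².
ΔP = ½·0.160·37.7² = 114 Pa.

114 Pa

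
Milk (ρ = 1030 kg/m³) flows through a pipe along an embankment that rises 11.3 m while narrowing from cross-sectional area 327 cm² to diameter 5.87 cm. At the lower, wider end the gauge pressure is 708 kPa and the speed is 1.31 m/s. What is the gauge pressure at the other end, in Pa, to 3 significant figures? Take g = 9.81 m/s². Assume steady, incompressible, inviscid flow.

P₂ = 466000 Pa

Mass conservation (A₁v₁ = A₂v₂) gives v₂ = 1.31 × 327/27.1 = 15.8 m/s.
Bernoulli: P₁ + ½ρv₁² + ρg h₁ = P₂ + ½ρv₂² + ρg h₂, so P₂ = P₁ + ½ρ(v₁² − v₂²) − ρg(h₂ − h₁).
P₂ = 708000 + ½·1030·(1.31² − 15.8²) − 1030·9.81·(+11.3) = 708000 + (-128000) − (114000) = 466000 Pa.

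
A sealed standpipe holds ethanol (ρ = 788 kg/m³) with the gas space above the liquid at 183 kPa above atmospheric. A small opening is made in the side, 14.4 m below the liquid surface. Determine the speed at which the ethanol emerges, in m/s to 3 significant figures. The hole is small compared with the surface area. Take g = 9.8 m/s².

Take point 1 at the surface (v₁ ≈ 0) and point 2 at the hole (at atmospheric pressure). Bernoulli: P₁ + ρg h = P_atm + ½ρv₂².
With P₁ − P_atm = 183000 Pa, v₂ = √(2gh + 2ΔP/ρ) = √(2·9.8·14.4 + 2·183000/788) = 27.3 m/s.

v ≈ 27.3 m/s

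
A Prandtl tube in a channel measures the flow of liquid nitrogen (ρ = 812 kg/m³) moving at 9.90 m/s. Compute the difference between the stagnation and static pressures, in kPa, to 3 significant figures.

The dynamic pressure equals the rise in static pressure at the stagnation point: ΔP = ½ρv².
ΔP = ½·812·9.90² = 39800 Pa.

ΔP = 39.8 kPa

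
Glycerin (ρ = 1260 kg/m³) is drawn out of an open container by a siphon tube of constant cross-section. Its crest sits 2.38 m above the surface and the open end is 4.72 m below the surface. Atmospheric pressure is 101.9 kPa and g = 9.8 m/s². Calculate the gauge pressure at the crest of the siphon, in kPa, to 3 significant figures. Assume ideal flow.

The outlet speed comes from Torricelli: v = √(2g·4.72) = 9.62 m/s.
Continuity keeps v the same throughout the tube; from surface to crest, P_atm + 0 = P_top + ½ρv² + ρg·h_top.
P_top = 101900 − ½·1260·9.62² − 1260·9.8·2.38 = 14200 Pa. So P_gauge = P_top − P_atm = -87700 Pa.

P_gauge ≈ -87.7 kPa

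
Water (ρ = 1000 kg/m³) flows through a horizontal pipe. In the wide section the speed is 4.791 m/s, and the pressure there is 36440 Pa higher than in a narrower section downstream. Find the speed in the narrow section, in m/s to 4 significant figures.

v₂ ≈ 9.789 m/s

Horizontal Bernoulli: P₁ + ½ρv₁² = P₂ + ½ρv₂², so v₂² = v₁² + 2(P₁ − P₂)/ρ.
v₂ = √(4.791² + 2·36440/1000) = √(22.95 + 72.88) = 9.789 m/s.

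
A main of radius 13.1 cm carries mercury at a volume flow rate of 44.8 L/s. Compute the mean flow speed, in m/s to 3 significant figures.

Q = 44.8 L/s = 0.0448 m³/s.
v = Q/A = 0.0448 / 0.0539 = 0.831 m/s.

0.831 m/s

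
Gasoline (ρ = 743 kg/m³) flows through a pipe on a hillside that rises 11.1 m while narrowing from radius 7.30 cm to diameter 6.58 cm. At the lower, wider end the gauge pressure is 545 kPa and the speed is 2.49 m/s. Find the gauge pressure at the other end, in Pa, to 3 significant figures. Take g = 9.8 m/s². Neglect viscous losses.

The volume flow rate is constant, so v₂ = (A₁/A₂)v₁ = (167/34.0)·2.49 = 12.3 m/s.
Applying Bernoulli between the two ends and solving for P₂: P₂ = P₁ + ½ρ(v₁² − v₂²) − ρgΔh.
P₂ = 545000 + ½·743·(2.49² − 12.3²) − 743·9.8·(+11.1) = 545000 + (-53500) − (80800) = 411000 Pa.

P₂ ≈ 411000 Pa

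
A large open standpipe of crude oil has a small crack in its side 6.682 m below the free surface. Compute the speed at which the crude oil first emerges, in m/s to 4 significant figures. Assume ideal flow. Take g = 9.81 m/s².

The surface is effectively still and both ends are open, so ½v² = gh and v = √(2·9.81·6.682) = 11.45 m/s.

v ≈ 11.45 m/s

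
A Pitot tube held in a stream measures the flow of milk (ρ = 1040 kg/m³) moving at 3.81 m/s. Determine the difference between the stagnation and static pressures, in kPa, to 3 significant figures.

ΔP ≈ 7.55 kPa

Bernoulli between the free stream and the stagnation point: ½ρv² = P_stag − P_static.
ΔP = ½·1040·3.81² = 7550 Pa.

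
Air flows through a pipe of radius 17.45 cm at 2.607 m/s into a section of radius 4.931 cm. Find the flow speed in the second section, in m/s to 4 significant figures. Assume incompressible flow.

Continuity gives A₁v₁ = A₂v₂, so v₂ = (956.6 cm²)/(76.39 cm²) × 2.607 m/s = 32.65 m/s.

v₂ ≈ 32.65 m/s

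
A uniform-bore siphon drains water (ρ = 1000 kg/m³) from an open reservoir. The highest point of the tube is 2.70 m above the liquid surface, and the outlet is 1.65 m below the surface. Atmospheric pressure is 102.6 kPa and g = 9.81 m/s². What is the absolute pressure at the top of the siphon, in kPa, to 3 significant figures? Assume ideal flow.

Bernoulli surface→outlet gives ½v² = g·h_out, so v = √(2·9.81·1.65) = 5.69 m/s.
The bore is uniform, so the speed at the crest is the same v. Bernoulli surface→crest: P_atm = P_top + ½ρv² + ρg·h_top.
P_top = 102600 − ½·1000·5.69² − 1000·9.81·2.70 = 59900 Pa.

P_top ≈ 59.9 kPa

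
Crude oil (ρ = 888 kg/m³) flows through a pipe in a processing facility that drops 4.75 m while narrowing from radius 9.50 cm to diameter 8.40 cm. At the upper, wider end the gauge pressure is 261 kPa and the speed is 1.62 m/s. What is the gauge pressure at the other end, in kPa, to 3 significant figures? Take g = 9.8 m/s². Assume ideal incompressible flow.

273 kPa

Mass conservation (A₁v₁ = A₂v₂) gives v₂ = 1.62 × 284/55.4 = 8.29 m/s.
Energy conservation along the streamline gives P₂ = P₁ − ½ρ(v₂² − v₁²) − ρg(h₂ − h₁).
P₂ = 261000 + ½·888·(1.62² − 8.29²) − 888·9.8·(−4.75) = 261000 + (-29300) − (-41300) = 273000 Pa.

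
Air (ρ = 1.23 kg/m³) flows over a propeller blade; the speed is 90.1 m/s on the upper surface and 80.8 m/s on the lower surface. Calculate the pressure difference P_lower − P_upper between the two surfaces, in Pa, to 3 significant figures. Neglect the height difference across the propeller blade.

ΔP ≈ 977 Pa

Bernoulli (same height): P_lower − P_upper = ½ρ(v_upper² − v_lower²).
ΔP = ½·1.23·(90.1² − 80.8²) = 977 Pa.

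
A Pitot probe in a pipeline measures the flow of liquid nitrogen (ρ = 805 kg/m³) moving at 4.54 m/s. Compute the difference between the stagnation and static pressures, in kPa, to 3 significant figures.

8.30 kPa

At the stagnation point the flow is brought to rest, so Bernoulli gives P_stag − P_static = ½ρv².
ΔP = ½·805·4.54² = 8300 Pa.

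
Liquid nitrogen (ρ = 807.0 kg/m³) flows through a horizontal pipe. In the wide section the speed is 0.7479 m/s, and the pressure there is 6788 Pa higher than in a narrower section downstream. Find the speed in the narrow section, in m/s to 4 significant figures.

With h₁ = h₂, rearranging Bernoulli gives v₂ = √(v₁² + 2ΔP/ρ).
v₂ = √(0.7479² + 2·6788/807.0) = √(0.5594 + 16.82) = 4.169 m/s.

v₂ ≈ 4.169 m/s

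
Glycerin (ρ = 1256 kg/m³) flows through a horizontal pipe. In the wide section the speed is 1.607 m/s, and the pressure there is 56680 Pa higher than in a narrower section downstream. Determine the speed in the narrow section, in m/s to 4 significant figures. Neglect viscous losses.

Horizontal Bernoulli: P₁ + ½ρv₁² = P₂ + ½ρv₂², so v₂² = v₁² + 2(P₁ − P₂)/ρ.
v₂ = √(1.607² + 2·56680/1256) = √(2.582 + 90.25) = 9.635 m/s.

v₂ = 9.635 m/s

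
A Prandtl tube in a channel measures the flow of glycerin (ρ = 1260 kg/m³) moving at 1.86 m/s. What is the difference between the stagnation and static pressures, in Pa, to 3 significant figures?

At the stagnation point the flow is brought to rest, so Bernoulli gives P_stag − P_static = ½ρv².
ΔP = ½·1260·1.86² = 2180 Pa.

ΔP ≈ 2180 Pa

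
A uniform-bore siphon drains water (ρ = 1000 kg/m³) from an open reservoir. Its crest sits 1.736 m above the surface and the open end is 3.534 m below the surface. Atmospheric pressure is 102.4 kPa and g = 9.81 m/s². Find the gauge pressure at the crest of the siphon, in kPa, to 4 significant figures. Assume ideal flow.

From the surface to the outlet (both open to atmosphere, surface at rest): v = √(2g·h_out) = √(2·9.81·3.534) = 8.327 m/s.
With constant cross-section the crest speed equals v; applying Bernoulli from the surface up to the crest, P_top = P_atm − ½ρv² − ρg·h_top.
P_top = 102400 − ½·1000·8.327² − 1000·9.81·1.736 = 50700 Pa. So P_gauge = P_top − P_atm = -51700 Pa.

P_gauge = -51.70 kPa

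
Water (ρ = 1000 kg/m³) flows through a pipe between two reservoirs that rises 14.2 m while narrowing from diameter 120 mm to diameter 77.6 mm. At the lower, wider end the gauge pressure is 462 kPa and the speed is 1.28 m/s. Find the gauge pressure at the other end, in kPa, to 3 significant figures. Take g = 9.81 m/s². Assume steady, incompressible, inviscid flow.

P₂ = 319 kPa

Mass conservation (A₁v₁ = A₂v₂) gives v₂ = 1.28 × 113/47.3 = 3.06 m/s.
Energy conservation along the streamline gives P₂ = P₁ − ½ρ(v₂² − v₁²) − ρg(h₂ − h₁).
P₂ = 462000 + ½·1000·(1.28² − 3.06²) − 1000·9.81·(+14.2) = 462000 + (-3870) − (139000) = 319000 Pa.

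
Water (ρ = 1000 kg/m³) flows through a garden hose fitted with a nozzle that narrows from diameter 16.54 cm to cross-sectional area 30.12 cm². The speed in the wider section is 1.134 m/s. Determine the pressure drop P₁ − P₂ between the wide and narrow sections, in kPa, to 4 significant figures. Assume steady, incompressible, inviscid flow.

Continuity gives A₁v₁ = A₂v₂, so v₂ = (214.9 cm²)/(30.12 cm²) × 1.134 m/s = 8.089 m/s.
Along the horizontal streamline, P + ½ρv² is constant.
P₁ − P₂ = ½·1000·(8.089² − 1.134²) = ½·1000·64.15 = 32080 Pa.

ΔP ≈ 32.08 kPa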